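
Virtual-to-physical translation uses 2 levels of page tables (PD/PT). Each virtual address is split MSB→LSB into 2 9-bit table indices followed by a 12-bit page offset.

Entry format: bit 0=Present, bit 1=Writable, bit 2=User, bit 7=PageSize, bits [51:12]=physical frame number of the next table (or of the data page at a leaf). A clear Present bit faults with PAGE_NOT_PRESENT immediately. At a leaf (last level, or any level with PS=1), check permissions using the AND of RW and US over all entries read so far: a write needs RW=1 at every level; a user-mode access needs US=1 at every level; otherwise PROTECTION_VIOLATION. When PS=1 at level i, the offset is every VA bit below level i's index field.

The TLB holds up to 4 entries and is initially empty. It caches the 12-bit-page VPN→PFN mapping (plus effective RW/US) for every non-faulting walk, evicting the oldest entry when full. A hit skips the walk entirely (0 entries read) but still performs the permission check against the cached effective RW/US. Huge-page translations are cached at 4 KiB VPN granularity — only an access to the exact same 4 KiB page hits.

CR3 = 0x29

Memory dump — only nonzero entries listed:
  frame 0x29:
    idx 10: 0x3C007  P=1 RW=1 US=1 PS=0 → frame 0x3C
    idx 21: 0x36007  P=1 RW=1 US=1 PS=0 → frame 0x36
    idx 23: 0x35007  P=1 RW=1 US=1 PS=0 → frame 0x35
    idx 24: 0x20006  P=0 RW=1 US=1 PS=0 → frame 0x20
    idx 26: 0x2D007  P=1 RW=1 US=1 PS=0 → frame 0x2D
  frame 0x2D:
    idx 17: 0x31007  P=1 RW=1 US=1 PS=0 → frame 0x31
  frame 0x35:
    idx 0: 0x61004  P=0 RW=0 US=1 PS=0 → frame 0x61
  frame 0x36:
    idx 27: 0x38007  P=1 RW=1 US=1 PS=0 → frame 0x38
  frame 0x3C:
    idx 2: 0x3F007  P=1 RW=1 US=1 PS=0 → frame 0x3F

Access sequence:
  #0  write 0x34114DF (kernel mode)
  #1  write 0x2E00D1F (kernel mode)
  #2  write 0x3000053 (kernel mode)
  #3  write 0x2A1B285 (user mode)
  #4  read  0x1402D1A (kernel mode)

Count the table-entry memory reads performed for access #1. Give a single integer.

Walk each access:
#0 VA=0x34114DF (w,kernel):
  [0] read 0x29 idx=26: raw=0x2D007 flags P=1 W=1 U=1 S=0
  [1] read 0x2D idx=17: raw=0x31007 flags P=1 W=1 U=1 S=0
  → PA=0x314DF  (2 entries read)
#1 VA=0x2E00D1F (w,kernel):
  [0] read 0x29 idx=23: raw=0x35007 flags P=1 W=1 U=1 S=0
  [1] read 0x35 idx=0: raw=0x61004 flags P=0 W=0 U=1 S=0
  ⇒ fault: PAGE_NOT_PRESENT  — 2 lookups
#2 VA=0x3000053 (w,kernel):
  [0] read 0x29 idx=24: raw=0x20006 flags P=0 W=1 U=1 S=0
  ⇒ fault: PAGE_NOT_PRESENT  — 1 lookups
#3 VA=0x2A1B285 (w,user):
  [0] read 0x29 idx=21: raw=0x36007 flags P=1 W=1 U=1 S=0
  [1] read 0x36 idx=27: raw=0x38007 flags P=1 W=1 U=1 S=0
  → PA=0x38285  (2 entries read)
#4 VA=0x1402D1A (r,kernel):
  [0] read 0x29 idx=10: raw=0x3C007 flags P=1 W=1 U=1 S=0
  [1] read 0x3C idx=2: raw=0x3F007 flags P=1 W=1 U=1 S=0
  → PA=0x3FD1A  (2 entries read)

Entries read for #1: 2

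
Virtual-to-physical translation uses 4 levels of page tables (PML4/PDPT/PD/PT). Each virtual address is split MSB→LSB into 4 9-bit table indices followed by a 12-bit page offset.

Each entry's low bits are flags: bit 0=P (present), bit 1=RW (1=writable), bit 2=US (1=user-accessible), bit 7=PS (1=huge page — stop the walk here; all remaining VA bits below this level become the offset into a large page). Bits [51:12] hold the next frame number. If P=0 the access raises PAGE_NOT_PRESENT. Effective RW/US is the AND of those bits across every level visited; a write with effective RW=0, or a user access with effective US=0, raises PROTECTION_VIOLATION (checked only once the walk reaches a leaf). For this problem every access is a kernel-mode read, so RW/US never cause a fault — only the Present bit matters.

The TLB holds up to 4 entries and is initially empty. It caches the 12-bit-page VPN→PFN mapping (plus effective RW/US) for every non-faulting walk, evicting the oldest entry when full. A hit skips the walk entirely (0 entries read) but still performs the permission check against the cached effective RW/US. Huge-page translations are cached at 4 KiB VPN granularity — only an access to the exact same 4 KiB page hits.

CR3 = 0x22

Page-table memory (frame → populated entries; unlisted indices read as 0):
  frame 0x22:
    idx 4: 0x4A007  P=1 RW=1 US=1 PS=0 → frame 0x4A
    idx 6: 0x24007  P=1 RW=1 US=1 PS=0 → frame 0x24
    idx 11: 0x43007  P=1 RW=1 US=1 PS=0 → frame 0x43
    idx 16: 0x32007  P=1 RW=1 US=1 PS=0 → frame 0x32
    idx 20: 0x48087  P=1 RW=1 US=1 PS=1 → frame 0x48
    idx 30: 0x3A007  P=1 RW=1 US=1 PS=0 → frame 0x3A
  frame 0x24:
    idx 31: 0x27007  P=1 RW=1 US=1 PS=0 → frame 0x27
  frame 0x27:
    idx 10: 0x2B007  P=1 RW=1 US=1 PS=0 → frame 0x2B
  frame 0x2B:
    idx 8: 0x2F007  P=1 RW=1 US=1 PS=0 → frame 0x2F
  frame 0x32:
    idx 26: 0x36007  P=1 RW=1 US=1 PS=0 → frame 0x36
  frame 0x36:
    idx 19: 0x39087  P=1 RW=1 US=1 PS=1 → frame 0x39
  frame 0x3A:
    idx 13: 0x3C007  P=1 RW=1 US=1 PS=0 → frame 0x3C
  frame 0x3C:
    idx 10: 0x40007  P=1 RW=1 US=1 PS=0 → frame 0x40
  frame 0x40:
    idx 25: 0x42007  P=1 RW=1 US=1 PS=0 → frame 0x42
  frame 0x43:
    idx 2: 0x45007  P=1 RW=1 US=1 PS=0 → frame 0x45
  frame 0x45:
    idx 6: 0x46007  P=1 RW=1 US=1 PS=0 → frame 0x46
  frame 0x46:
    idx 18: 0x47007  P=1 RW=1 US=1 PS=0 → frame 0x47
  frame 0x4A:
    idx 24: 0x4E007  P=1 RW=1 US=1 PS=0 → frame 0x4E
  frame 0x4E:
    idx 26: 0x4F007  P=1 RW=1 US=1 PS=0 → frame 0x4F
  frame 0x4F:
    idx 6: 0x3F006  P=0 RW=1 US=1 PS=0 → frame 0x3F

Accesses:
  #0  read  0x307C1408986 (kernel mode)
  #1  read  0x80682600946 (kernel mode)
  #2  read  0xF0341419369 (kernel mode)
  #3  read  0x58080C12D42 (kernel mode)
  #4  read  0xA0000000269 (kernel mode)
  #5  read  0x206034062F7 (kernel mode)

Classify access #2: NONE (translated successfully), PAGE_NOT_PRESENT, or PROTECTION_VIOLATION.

Trace:
#0 VA=0x307C1408986 (r,kernel):
  [0] read 0x22 idx=6: raw=0x24007 flags P=1 W=1 U=1 S=0
  [1] read 0x24 idx=31: raw=0x27007 flags P=1 W=1 U=1 S=0
  [2] read 0x27 idx=10: raw=0x2B007 flags P=1 W=1 U=1 S=0
  [3] read 0x2B idx=8: raw=0x2F007 flags P=1 W=1 U=1 S=0
  ⇒ phys 0x2F986  [4 reads]
#1 VA=0x80682600946 (r,kernel):
  [0] read 0x22 idx=16: raw=0x32007 flags P=1 W=1 U=1 S=0
  [1] read 0x32 idx=26: raw=0x36007 flags P=1 W=1 U=1 S=0
  [2] read 0x36 idx=19: raw=0x39087 flags P=1 W=1 U=1 S=1
  ⇒ phys 0x39946 (huge @L2)  [3 reads]
#2 VA=0xF0341419369 (r,kernel):
  [0] read 0x22 idx=30: raw=0x3A007 flags P=1 W=1 U=1 S=0
  [1] read 0x3A idx=13: raw=0x3C007 flags P=1 W=1 U=1 S=0
  [2] read 0x3C idx=10: raw=0x40007 flags P=1 W=1 U=1 S=0
  [3] read 0x40 idx=25: raw=0x42007 flags P=1 W=1 U=1 S=0
  ⇒ phys 0x42369  [4 reads]
#3 VA=0x58080C12D42 (r,kernel):
  [0] read 0x22 idx=11: raw=0x43007 flags P=1 W=1 U=1 S=0
  [1] read 0x43 idx=2: raw=0x45007 flags P=1 W=1 U=1 S=0
  [2] read 0x45 idx=6: raw=0x46007 flags P=1 W=1 U=1 S=0
  [3] read 0x46 idx=18: raw=0x47007 flags P=1 W=1 U=1 S=0
  ⇒ phys 0x47D42  [4 reads]
#4 VA=0xA0000000269 (r,kernel):
  [0] read 0x22 idx=20: raw=0x48087 flags P=1 W=1 U=1 S=1
  ⇒ phys 0x48269 (huge @L0)  [1 reads]
#5 VA=0x206034062F7 (r,kernel):
  [0] read 0x22 idx=4: raw=0x4A007 flags P=1 W=1 U=1 S=0
  [1] read 0x4A idx=24: raw=0x4E007 flags P=1 W=1 U=1 S=0
  [2] read 0x4E idx=26: raw=0x4F007 flags P=1 W=1 U=1 S=0
  [3] read 0x4F idx=6: raw=0x3F006 flags P=0 W=1 U=1 S=0
  ⇒ fault: PAGE_NOT_PRESENT  — 4 lookups

Access #2 fault: NONE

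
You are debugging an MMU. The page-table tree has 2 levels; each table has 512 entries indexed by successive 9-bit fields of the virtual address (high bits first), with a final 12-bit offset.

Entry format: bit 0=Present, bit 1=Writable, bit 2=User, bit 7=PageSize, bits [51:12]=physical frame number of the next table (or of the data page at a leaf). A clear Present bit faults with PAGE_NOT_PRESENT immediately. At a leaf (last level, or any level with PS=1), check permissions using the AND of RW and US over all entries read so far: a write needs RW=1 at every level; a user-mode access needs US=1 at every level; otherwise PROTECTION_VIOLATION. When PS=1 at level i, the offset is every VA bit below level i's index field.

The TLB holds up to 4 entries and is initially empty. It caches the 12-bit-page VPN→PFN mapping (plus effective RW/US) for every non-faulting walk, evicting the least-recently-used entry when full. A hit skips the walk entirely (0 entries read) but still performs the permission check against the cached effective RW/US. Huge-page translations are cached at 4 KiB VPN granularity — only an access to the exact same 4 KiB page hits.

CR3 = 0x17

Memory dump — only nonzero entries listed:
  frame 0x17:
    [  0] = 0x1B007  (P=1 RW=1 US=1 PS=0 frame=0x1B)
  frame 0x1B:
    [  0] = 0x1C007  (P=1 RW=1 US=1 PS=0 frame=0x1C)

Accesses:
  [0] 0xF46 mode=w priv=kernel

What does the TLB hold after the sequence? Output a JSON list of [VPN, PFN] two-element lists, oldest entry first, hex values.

Walk each access:
#0 VA=0xF46 (w,kernel):
  L0: frame=0x17 idx=0 entry=0x1B007 [P=1 RW=1 US=1 PS=0]
  L1: frame=0x1B idx=0 entry=0x1C007 [P=1 RW=1 US=1 PS=0]
  ✓ 0x1CF46  — 2 lookups

TLB: [["0x0", "0x1C"]]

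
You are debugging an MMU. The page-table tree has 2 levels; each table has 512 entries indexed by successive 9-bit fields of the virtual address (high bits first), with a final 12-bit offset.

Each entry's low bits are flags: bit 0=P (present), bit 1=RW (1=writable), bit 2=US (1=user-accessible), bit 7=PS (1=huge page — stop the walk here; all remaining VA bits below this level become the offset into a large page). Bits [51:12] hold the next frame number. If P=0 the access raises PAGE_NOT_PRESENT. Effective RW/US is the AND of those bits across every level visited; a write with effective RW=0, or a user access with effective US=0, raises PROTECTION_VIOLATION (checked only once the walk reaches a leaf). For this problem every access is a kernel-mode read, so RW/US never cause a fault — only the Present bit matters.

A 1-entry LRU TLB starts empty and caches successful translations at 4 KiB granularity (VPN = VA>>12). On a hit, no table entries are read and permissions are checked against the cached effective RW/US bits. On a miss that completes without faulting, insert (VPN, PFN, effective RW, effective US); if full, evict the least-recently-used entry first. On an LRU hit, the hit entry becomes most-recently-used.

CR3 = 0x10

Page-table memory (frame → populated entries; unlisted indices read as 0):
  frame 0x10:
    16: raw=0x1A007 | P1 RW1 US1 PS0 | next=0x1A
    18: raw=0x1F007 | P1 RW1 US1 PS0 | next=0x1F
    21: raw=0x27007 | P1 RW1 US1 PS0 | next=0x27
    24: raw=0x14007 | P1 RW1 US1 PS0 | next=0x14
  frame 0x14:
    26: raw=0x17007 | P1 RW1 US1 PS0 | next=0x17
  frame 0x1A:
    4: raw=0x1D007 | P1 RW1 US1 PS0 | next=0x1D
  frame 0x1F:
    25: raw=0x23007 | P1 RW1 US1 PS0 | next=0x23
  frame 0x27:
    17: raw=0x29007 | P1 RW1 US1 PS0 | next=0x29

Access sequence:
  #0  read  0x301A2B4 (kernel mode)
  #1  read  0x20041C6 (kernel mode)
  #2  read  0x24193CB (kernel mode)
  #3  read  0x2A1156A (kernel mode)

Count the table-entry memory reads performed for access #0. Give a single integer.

Walk each access:
#0 VA=0x301A2B4 (r,kernel):
  L0 @0x10[24] → 0x14007  P=1,RW=1,US=1,PS=0
  L1 @0x14[26] → 0x17007  P=1,RW=1,US=1,PS=0
  → PA=0x172B4  (2 entries read)
#1 VA=0x20041C6 (r,kernel):
  L0 @0x10[16] → 0x1A007  P=1,RW=1,US=1,PS=0
  L1 @0x1A[4] → 0x1D007  P=1,RW=1,US=1,PS=0
  → PA=0x1D1C6  (2 entries read)
#2 VA=0x24193CB (r,kernel):
  L0 @0x10[18] → 0x1F007  P=1,RW=1,US=1,PS=0
  L1 @0x1F[25] → 0x23007  P=1,RW=1,US=1,PS=0
  → PA=0x233CB  (2 entries read)
#3 VA=0x2A1156A (r,kernel):
  L0 @0x10[21] → 0x27007  P=1,RW=1,US=1,PS=0
  L1 @0x27[17] → 0x29007  P=1,RW=1,US=1,PS=0
  → PA=0x2956A  (2 entries read)

Entries read for #0: 2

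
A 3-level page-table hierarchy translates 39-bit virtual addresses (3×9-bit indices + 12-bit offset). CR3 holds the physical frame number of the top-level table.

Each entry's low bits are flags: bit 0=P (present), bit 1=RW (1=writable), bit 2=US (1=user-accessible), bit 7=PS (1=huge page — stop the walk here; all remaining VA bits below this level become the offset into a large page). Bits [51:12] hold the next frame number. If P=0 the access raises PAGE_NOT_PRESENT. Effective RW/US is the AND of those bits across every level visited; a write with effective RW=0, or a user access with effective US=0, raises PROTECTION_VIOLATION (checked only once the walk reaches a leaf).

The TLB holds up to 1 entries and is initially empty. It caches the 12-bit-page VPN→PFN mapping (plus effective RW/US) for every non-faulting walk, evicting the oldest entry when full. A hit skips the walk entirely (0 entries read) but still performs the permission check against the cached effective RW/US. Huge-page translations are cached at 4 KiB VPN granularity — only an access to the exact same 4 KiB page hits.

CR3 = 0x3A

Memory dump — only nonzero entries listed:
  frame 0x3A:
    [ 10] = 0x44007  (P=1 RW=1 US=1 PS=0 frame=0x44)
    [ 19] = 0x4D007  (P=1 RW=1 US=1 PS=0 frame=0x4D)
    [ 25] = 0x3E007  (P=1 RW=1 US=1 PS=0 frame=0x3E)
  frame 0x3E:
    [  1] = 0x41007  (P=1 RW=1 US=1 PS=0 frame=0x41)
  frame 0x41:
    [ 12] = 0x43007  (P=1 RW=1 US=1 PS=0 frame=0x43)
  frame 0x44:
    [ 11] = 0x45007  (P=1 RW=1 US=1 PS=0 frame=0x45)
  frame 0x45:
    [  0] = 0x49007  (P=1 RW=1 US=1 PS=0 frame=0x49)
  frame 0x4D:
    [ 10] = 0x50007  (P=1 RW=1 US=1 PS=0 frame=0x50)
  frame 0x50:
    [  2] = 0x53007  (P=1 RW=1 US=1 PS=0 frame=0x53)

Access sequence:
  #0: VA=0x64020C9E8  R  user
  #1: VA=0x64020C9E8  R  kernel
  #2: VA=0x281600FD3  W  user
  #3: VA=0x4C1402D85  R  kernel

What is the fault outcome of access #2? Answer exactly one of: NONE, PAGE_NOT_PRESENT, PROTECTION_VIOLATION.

Trace:
#0 VA=0x64020C9E8 (r,user):
  lvl0: tbl 0x3A, slot 25 ⇒ 0x3E007 (P1/RW1/US1/PS0)
  lvl1: tbl 0x3E, slot 1 ⇒ 0x41007 (P1/RW1/US1/PS0)
  lvl2: tbl 0x41, slot 12 ⇒ 0x43007 (P1/RW1/US1/PS0)
  → PA=0x439E8  (3 entries read)
#1 VA=0x64020C9E8 (r,kernel):
  TLB hit vpn=0x64020C → PA=0x439E8
#2 VA=0x281600FD3 (w,user):
  lvl0: tbl 0x3A, slot 10 ⇒ 0x44007 (P1/RW1/US1/PS0)
  lvl1: tbl 0x44, slot 11 ⇒ 0x45007 (P1/RW1/US1/PS0)
  lvl2: tbl 0x45, slot 0 ⇒ 0x49007 (P1/RW1/US1/PS0)
  → PA=0x49FD3  (3 entries read)
#3 VA=0x4C1402D85 (r,kernel):
  lvl0: tbl 0x3A, slot 19 ⇒ 0x4D007 (P1/RW1/US1/PS0)
  lvl1: tbl 0x4D, slot 10 ⇒ 0x50007 (P1/RW1/US1/PS0)
  lvl2: tbl 0x50, slot 2 ⇒ 0x53007 (P1/RW1/US1/PS0)
  → PA=0x53D85  (3 entries read)

Access #2 fault: NONE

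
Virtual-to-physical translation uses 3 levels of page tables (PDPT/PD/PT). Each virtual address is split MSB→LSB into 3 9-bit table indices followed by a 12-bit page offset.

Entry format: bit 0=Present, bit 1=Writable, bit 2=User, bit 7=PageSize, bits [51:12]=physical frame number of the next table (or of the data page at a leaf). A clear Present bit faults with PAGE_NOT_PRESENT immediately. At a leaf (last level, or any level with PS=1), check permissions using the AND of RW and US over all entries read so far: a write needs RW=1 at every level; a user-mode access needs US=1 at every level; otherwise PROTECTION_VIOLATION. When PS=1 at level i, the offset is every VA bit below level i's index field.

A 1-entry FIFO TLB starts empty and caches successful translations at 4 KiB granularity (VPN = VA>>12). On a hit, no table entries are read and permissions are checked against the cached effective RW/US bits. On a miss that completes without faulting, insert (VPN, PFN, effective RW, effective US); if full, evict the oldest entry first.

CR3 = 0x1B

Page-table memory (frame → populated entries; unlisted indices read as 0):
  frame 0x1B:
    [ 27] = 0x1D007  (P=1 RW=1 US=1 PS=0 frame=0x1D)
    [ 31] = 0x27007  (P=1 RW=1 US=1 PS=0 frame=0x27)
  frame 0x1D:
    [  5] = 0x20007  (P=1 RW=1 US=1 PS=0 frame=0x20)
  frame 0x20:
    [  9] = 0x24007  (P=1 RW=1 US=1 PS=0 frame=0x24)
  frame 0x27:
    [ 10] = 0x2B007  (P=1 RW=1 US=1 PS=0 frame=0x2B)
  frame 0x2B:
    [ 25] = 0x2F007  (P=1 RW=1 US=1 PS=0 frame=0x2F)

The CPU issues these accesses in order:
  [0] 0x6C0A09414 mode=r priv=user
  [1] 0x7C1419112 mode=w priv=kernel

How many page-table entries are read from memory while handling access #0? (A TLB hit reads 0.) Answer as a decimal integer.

Walk each access:
#0 VA=0x6C0A09414 (r,user):
  lvl0: tbl 0x1B, slot 27 ⇒ 0x1D007 (P1/RW1/US1/PS0)
  lvl1: tbl 0x1D, slot 5 ⇒ 0x20007 (P1/RW1/US1/PS0)
  lvl2: tbl 0x20, slot 9 ⇒ 0x24007 (P1/RW1/US1/PS0)
  ✓ 0x24414  — 3 lookups
#1 VA=0x7C1419112 (w,kernel):
  lvl0: tbl 0x1B, slot 31 ⇒ 0x27007 (P1/RW1/US1/PS0)
  lvl1: tbl 0x27, slot 10 ⇒ 0x2B007 (P1/RW1/US1/PS0)
  lvl2: tbl 0x2B, slot 25 ⇒ 0x2F007 (P1/RW1/US1/PS0)
  ✓ 0x2F112  — 3 lookups

Entries read for #0: 3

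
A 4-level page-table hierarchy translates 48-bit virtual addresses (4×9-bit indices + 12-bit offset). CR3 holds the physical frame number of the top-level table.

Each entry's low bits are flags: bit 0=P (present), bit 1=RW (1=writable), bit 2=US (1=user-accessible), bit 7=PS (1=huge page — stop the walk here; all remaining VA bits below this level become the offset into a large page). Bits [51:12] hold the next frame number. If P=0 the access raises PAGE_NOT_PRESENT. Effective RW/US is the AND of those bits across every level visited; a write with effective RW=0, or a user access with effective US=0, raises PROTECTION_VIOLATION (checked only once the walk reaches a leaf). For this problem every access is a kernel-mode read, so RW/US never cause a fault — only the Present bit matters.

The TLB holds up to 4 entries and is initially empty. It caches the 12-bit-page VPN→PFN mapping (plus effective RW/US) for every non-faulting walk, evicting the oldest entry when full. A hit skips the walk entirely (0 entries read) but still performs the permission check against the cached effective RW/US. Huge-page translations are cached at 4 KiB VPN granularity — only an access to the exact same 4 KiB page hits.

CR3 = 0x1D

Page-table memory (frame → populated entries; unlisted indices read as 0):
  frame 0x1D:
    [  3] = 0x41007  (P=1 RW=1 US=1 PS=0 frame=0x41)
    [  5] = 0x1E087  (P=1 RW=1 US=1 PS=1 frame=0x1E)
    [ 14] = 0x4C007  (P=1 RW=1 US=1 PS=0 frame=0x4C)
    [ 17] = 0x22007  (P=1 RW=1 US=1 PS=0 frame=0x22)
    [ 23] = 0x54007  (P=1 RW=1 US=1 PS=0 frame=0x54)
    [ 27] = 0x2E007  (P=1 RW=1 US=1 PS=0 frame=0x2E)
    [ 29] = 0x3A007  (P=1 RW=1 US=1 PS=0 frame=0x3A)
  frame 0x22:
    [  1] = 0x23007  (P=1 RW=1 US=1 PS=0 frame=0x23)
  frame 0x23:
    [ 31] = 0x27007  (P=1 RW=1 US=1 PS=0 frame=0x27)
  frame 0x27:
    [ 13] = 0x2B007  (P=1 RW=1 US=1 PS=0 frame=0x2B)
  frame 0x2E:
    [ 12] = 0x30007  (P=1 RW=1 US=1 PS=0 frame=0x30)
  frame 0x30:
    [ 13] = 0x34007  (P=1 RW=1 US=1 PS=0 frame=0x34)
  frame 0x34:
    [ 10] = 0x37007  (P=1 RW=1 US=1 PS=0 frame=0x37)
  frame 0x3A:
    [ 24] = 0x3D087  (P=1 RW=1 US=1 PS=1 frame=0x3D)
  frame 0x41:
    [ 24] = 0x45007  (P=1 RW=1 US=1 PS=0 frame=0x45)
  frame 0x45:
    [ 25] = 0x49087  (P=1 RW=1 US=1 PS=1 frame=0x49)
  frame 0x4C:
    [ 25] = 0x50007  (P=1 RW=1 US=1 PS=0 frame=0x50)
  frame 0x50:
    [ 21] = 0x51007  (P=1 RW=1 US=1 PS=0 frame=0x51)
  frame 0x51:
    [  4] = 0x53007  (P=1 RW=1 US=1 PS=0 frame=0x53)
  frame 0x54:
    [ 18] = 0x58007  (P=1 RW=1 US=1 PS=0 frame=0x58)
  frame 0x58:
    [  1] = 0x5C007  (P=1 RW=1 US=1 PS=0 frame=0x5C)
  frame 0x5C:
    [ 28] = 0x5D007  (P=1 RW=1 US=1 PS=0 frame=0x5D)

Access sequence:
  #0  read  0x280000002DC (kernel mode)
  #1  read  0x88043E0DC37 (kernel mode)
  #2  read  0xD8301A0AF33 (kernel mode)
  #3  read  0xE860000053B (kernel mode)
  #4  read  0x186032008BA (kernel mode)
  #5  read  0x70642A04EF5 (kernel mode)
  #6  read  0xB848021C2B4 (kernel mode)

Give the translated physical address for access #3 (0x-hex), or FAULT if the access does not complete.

Walk each access:
#0 VA=0x280000002DC (r,kernel):
  lvl0: tbl 0x1D, slot 5 ⇒ 0x1E087 (P1/RW1/US1/PS1)
  ⇒ phys 0x1E2DC (huge @L0)  [1 reads]
#1 VA=0x88043E0DC37 (r,kernel):
  lvl0: tbl 0x1D, slot 17 ⇒ 0x22007 (P1/RW1/US1/PS0)
  lvl1: tbl 0x22, slot 1 ⇒ 0x23007 (P1/RW1/US1/PS0)
  lvl2: tbl 0x23, slot 31 ⇒ 0x27007 (P1/RW1/US1/PS0)
  lvl3: tbl 0x27, slot 13 ⇒ 0x2B007 (P1/RW1/US1/PS0)
  ⇒ phys 0x2BC37  [4 reads]
#2 VA=0xD8301A0AF33 (r,kernel):
  lvl0: tbl 0x1D, slot 27 ⇒ 0x2E007 (P1/RW1/US1/PS0)
  lvl1: tbl 0x2E, slot 12 ⇒ 0x30007 (P1/RW1/US1/PS0)
  lvl2: tbl 0x30, slot 13 ⇒ 0x34007 (P1/RW1/US1/PS0)
  lvl3: tbl 0x34, slot 10 ⇒ 0x37007 (P1/RW1/US1/PS0)
  ⇒ phys 0x37F33  [4 reads]
#3 VA=0xE860000053B (r,kernel):
  lvl0: tbl 0x1D, slot 29 ⇒ 0x3A007 (P1/RW1/US1/PS0)
  lvl1: tbl 0x3A, slot 24 ⇒ 0x3D087 (P1/RW1/US1/PS1)
  ⇒ phys 0x3D53B (huge @L1)  [2 reads]
#4 VA=0x186032008BA (r,kernel):
  lvl0: tbl 0x1D, slot 3 ⇒ 0x41007 (P1/RW1/US1/PS0)
  lvl1: tbl 0x41, slot 24 ⇒ 0x45007 (P1/RW1/US1/PS0)
  lvl2: tbl 0x45, slot 25 ⇒ 0x49087 (P1/RW1/US1/PS1)
  ⇒ phys 0x498BA (huge @L2)  [3 reads]
#5 VA=0x70642A04EF5 (r,kernel):
  lvl0: tbl 0x1D, slot 14 ⇒ 0x4C007 (P1/RW1/US1/PS0)
  lvl1: tbl 0x4C, slot 25 ⇒ 0x50007 (P1/RW1/US1/PS0)
  lvl2: tbl 0x50, slot 21 ⇒ 0x51007 (P1/RW1/US1/PS0)
  lvl3: tbl 0x51, slot 4 ⇒ 0x53007 (P1/RW1/US1/PS0)
  ⇒ phys 0x53EF5  [4 reads]
#6 VA=0xB848021C2B4 (r,kernel):
  lvl0: tbl 0x1D, slot 23 ⇒ 0x54007 (P1/RW1/US1/PS0)
  lvl1: tbl 0x54, slot 18 ⇒ 0x58007 (P1/RW1/US1/PS0)
  lvl2: tbl 0x58, slot 1 ⇒ 0x5C007 (P1/RW1/US1/PS0)
  lvl3: tbl 0x5C, slot 28 ⇒ 0x5D007 (P1/RW1/US1/PS0)
  ⇒ phys 0x5D2B4  [4 reads]

Access #3 PA: 0x3D53B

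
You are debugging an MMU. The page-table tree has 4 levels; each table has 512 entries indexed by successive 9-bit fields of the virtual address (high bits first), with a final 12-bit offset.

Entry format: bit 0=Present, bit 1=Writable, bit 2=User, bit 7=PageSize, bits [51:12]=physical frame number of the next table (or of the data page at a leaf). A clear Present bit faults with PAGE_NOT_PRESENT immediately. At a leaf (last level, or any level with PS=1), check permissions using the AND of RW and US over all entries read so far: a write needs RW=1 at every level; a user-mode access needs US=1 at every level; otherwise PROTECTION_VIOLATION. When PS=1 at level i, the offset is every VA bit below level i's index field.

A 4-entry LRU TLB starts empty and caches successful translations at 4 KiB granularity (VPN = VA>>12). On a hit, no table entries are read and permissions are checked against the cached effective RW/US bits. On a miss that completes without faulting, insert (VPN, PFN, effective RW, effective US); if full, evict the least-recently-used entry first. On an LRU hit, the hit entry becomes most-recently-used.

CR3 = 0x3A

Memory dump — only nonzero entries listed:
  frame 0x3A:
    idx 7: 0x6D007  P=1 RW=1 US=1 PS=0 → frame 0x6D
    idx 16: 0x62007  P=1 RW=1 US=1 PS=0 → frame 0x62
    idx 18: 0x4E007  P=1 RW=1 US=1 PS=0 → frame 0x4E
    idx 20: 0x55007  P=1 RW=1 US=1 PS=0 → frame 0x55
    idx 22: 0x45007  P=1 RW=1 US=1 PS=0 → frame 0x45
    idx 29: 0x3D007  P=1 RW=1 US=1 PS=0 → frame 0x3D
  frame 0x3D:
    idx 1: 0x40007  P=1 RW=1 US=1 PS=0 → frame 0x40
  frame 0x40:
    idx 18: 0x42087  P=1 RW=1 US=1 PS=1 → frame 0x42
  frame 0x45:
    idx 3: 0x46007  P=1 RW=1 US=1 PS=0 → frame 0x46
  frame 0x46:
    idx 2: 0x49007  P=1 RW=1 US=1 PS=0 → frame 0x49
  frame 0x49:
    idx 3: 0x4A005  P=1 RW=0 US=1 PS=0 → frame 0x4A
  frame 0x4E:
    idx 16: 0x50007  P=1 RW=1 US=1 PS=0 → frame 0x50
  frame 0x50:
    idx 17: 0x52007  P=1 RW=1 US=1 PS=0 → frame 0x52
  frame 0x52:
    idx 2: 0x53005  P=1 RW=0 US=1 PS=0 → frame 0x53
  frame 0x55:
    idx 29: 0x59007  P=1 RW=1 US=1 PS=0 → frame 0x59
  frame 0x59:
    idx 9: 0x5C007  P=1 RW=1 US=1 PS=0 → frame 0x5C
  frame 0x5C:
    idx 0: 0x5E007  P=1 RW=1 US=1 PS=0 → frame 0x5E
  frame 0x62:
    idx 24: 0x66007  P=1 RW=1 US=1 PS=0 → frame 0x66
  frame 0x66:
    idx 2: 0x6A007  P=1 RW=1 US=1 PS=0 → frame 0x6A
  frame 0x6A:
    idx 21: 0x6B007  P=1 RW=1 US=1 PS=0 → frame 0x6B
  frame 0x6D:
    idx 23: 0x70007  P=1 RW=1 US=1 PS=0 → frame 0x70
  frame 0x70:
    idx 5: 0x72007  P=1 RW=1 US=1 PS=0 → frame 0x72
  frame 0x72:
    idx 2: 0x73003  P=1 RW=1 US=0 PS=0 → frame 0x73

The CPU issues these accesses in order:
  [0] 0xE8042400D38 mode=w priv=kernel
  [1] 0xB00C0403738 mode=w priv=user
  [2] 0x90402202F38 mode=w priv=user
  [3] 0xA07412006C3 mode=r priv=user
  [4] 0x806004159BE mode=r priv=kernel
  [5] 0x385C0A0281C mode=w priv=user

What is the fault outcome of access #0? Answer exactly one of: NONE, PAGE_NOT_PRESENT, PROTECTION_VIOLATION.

Per-access translation:
#0 VA=0xE8042400D38 (w,kernel):
  L0 @0x3A[29] → 0x3D007  P=1,RW=1,US=1,PS=0
  L1 @0x3D[1] → 0x40007  P=1,RW=1,US=1,PS=0
  L2 @0x40[18] → 0x42087  P=1,RW=1,US=1,PS=1
  ✓ 0x42D38 (huge @L2)  — 3 lookups
#1 VA=0xB00C0403738 (w,user):
  L0 @0x3A[22] → 0x45007  P=1,RW=1,US=1,PS=0
  L1 @0x45[3] → 0x46007  P=1,RW=1,US=1,PS=0
  L2 @0x46[2] → 0x49007  P=1,RW=1,US=1,PS=0
  L3 @0x49[3] → 0x4A005  P=1,RW=0,US=1,PS=0
  ✗ PROTECTION_VIOLATION  [4 reads]
#2 VA=0x90402202F38 (w,user):
  L0 @0x3A[18] → 0x4E007  P=1,RW=1,US=1,PS=0
  L1 @0x4E[16] → 0x50007  P=1,RW=1,US=1,PS=0
  L2 @0x50[17] → 0x52007  P=1,RW=1,US=1,PS=0
  L3 @0x52[2] → 0x53005  P=1,RW=0,US=1,PS=0
  ✗ PROTECTION_VIOLATION  [4 reads]
#3 VA=0xA07412006C3 (r,user):
  L0 @0x3A[20] → 0x55007  P=1,RW=1,US=1,PS=0
  L1 @0x55[29] → 0x59007  P=1,RW=1,US=1,PS=0
  L2 @0x59[9] → 0x5C007  P=1,RW=1,US=1,PS=0
  L3 @0x5C[0] → 0x5E007  P=1,RW=1,US=1,PS=0
  ✓ 0x5E6C3  — 4 lookups
#4 VA=0x806004159BE (r,kernel):
  L0 @0x3A[16] → 0x62007  P=1,RW=1,US=1,PS=0
  L1 @0x62[24] → 0x66007  P=1,RW=1,US=1,PS=0
  L2 @0x66[2] → 0x6A007  P=1,RW=1,US=1,PS=0
  L3 @0x6A[21] → 0x6B007  P=1,RW=1,US=1,PS=0
  ✓ 0x6B9BE  — 4 lookups
#5 VA=0x385C0A0281C (w,user):
  L0 @0x3A[7] → 0x6D007  P=1,RW=1,US=1,PS=0
  L1 @0x6D[23] → 0x70007  P=1,RW=1,US=1,PS=0
  L2 @0x70[5] → 0x72007  P=1,RW=1,US=1,PS=0
  L3 @0x72[2] → 0x73003  P=1,RW=1,US=0,PS=0
  ✗ PROTECTION_VIOLATION  [4 reads]

Access #0 fault: NONE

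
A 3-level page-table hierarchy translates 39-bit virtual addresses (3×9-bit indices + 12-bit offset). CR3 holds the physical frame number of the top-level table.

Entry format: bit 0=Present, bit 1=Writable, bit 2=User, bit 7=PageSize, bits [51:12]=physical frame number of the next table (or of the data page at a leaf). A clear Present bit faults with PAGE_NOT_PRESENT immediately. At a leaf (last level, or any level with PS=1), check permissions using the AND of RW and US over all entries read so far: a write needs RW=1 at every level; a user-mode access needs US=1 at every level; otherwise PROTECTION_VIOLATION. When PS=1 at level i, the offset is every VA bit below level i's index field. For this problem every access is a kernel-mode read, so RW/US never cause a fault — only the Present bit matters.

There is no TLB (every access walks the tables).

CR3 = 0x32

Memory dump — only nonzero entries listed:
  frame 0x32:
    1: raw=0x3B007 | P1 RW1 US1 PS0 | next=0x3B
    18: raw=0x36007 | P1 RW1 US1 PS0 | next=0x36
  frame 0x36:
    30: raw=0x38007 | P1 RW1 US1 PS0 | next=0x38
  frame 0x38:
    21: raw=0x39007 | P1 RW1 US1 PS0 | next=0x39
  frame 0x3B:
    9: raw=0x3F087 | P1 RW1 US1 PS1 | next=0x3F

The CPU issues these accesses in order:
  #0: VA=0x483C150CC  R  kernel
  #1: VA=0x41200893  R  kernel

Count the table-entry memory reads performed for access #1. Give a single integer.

Per-access translation:
#0 VA=0x483C150CC (r,kernel):
  L0 @0x32[18] → 0x36007  P=1,RW=1,US=1,PS=0
  L1 @0x36[30] → 0x38007  P=1,RW=1,US=1,PS=0
  L2 @0x38[21] → 0x39007  P=1,RW=1,US=1,PS=0
  ⇒ phys 0x390CC  [3 reads]
#1 VA=0x41200893 (r,kernel):
  L0 @0x32[1] → 0x3B007  P=1,RW=1,US=1,PS=0
  L1 @0x3B[9] → 0x3F087  P=1,RW=1,US=1,PS=1
  ⇒ phys 0x3F893 (huge @L1)  [2 reads]

Entries read for #1: 2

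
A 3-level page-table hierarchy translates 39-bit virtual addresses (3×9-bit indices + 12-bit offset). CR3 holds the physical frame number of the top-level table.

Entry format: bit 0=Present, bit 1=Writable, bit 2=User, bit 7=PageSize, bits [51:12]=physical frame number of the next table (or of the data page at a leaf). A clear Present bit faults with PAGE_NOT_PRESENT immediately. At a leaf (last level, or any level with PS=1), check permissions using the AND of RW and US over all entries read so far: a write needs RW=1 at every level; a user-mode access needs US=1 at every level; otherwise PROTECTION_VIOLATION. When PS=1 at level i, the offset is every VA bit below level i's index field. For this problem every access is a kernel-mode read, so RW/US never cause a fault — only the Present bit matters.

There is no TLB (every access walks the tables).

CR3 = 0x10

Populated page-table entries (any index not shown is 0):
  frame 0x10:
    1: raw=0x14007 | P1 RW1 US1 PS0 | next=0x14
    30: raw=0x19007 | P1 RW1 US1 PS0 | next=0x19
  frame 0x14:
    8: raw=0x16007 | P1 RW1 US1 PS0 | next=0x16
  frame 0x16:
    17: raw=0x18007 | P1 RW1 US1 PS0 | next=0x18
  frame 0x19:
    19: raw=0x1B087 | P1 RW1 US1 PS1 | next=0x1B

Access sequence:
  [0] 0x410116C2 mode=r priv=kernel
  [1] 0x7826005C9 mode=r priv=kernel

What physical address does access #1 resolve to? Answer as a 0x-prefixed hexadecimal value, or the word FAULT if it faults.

Trace:
#0 VA=0x410116C2 (r,kernel):
  [0] read 0x10 idx=1: raw=0x14007 flags P=1 W=1 U=1 S=0
  [1] read 0x14 idx=8: raw=0x16007 flags P=1 W=1 U=1 S=0
  [2] read 0x16 idx=17: raw=0x18007 flags P=1 W=1 U=1 S=0
  ✓ 0x186C2  — 3 lookups
#1 VA=0x7826005C9 (r,kernel):
  [0] read 0x10 idx=30: raw=0x19007 flags P=1 W=1 U=1 S=0
  [1] read 0x19 idx=19: raw=0x1B087 flags P=1 W=1 U=1 S=1
  ✓ 0x1B5C9 (huge @L1)  — 2 lookups

Access #1 PA: 0x1B5C9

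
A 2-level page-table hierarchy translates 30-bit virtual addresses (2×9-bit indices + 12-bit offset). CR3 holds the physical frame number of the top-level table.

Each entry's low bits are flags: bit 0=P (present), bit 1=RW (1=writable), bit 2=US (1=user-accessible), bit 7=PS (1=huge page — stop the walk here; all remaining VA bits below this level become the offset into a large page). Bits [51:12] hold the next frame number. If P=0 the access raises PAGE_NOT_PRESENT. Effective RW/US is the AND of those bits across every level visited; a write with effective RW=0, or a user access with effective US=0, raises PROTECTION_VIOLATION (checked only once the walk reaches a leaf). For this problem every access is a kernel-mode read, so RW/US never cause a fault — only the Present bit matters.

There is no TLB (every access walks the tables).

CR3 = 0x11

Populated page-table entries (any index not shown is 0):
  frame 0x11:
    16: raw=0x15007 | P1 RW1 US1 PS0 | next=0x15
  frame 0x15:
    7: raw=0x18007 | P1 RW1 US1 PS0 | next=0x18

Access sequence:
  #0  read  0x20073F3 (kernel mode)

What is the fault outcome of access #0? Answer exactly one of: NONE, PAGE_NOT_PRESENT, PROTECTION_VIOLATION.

Trace:
#0 VA=0x20073F3 (r,kernel):
  lvl0: tbl 0x11, slot 16 ⇒ 0x15007 (P1/RW1/US1/PS0)
  lvl1: tbl 0x15, slot 7 ⇒ 0x18007 (P1/RW1/US1/PS0)
  → PA=0x183F3  (2 entries read)

Access #0 fault: NONE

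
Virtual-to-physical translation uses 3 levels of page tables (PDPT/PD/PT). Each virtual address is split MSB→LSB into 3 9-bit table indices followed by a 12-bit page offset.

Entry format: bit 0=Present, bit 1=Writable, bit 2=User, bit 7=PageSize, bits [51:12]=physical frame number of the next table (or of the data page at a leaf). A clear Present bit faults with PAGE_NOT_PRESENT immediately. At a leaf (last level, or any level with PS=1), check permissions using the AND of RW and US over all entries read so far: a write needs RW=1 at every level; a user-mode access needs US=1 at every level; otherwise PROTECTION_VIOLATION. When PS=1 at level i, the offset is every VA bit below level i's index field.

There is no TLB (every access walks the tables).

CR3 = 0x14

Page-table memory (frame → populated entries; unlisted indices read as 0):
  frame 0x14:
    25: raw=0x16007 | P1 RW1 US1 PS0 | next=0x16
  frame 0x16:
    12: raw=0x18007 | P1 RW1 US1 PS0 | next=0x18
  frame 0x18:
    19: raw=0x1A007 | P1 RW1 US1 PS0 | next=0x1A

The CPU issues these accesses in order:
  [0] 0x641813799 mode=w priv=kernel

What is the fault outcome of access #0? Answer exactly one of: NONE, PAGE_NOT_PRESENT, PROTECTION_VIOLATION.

Walk each access:
#0 VA=0x641813799 (w,kernel):
  [0] read 0x14 idx=25: raw=0x16007 flags P=1 W=1 U=1 S=0
  [1] read 0x16 idx=12: raw=0x18007 flags P=1 W=1 U=1 S=0
  [2] read 0x18 idx=19: raw=0x1A007 flags P=1 W=1 U=1 S=0
  ✓ 0x1A799  — 3 lookups

Access #0 fault: NONE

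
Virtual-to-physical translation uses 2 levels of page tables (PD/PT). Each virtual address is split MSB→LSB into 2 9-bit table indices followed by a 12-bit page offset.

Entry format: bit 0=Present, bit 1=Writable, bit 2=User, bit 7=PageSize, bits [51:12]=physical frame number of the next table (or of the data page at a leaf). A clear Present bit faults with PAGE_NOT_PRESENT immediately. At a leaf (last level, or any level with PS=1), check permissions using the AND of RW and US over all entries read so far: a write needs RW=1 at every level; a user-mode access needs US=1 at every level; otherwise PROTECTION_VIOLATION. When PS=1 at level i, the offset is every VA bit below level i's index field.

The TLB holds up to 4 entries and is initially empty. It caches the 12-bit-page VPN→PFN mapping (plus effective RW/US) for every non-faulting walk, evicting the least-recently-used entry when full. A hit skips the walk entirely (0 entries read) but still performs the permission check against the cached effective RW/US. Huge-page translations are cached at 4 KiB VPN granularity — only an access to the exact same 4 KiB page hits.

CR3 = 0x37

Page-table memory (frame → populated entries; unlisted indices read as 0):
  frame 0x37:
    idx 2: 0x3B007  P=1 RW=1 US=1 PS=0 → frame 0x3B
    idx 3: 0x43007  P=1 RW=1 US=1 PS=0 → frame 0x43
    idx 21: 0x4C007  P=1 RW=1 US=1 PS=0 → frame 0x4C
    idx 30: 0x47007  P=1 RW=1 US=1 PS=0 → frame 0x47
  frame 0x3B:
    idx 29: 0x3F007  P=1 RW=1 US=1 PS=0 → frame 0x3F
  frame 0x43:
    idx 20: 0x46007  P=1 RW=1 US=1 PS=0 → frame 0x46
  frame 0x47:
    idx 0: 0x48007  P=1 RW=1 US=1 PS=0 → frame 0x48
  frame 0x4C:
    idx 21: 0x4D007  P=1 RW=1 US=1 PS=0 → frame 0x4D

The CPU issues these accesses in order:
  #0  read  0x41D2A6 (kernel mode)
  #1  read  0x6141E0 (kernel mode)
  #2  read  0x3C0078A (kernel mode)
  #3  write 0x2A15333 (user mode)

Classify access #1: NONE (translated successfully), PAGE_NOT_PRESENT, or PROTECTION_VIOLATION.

Per-access translation:
#0 VA=0x41D2A6 (r,kernel):
  lvl0: tbl 0x37, slot 2 ⇒ 0x3B007 (P1/RW1/US1/PS0)
  lvl1: tbl 0x3B, slot 29 ⇒ 0x3F007 (P1/RW1/US1/PS0)
  ⇒ phys 0x3F2A6  [2 reads]
#1 VA=0x6141E0 (r,kernel):
  lvl0: tbl 0x37, slot 3 ⇒ 0x43007 (P1/RW1/US1/PS0)
  lvl1: tbl 0x43, slot 20 ⇒ 0x46007 (P1/RW1/US1/PS0)
  ⇒ phys 0x461E0  [2 reads]
#2 VA=0x3C0078A (r,kernel):
  lvl0: tbl 0x37, slot 30 ⇒ 0x47007 (P1/RW1/US1/PS0)
  lvl1: tbl 0x47, slot 0 ⇒ 0x48007 (P1/RW1/US1/PS0)
  ⇒ phys 0x4878A  [2 reads]
#3 VA=0x2A15333 (w,user):
  lvl0: tbl 0x37, slot 21 ⇒ 0x4C007 (P1/RW1/US1/PS0)
  lvl1: tbl 0x4C, slot 21 ⇒ 0x4D007 (P1/RW1/US1/PS0)
  ⇒ phys 0x4D333  [2 reads]

Access #1 fault: NONE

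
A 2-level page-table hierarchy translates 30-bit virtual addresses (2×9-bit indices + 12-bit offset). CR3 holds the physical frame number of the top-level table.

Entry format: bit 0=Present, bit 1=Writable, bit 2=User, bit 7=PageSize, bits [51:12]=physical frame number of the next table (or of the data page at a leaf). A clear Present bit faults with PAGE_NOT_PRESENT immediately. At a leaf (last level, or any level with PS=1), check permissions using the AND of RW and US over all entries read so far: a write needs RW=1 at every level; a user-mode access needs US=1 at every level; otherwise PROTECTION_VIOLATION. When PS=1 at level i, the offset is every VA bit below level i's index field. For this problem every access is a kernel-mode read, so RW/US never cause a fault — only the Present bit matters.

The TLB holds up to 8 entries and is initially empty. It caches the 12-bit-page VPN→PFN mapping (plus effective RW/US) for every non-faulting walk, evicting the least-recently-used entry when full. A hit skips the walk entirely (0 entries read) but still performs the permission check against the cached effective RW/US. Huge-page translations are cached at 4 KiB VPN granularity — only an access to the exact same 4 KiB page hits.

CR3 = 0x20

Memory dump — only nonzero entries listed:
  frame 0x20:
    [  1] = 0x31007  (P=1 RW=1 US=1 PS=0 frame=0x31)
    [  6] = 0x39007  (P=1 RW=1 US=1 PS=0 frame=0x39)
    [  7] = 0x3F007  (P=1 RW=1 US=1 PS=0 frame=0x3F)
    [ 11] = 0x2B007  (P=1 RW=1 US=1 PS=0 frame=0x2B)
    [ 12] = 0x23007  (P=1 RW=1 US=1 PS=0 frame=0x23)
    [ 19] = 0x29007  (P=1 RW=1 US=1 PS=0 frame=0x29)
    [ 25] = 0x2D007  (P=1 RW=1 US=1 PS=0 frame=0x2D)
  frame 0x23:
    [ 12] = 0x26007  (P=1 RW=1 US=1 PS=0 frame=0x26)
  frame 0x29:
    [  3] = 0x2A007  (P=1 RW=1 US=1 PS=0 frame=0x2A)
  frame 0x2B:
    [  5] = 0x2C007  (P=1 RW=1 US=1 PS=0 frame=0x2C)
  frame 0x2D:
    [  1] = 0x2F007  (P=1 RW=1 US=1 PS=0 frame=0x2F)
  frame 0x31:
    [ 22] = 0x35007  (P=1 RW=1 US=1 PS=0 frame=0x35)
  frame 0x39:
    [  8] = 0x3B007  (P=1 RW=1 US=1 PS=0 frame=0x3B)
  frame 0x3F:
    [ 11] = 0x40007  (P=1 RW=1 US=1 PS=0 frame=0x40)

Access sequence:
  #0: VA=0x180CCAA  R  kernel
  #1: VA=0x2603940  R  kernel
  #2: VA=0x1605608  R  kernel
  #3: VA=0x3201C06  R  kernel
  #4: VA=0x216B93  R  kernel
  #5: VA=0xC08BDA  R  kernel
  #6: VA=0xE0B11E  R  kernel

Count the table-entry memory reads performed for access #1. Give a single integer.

Trace:
#0 VA=0x180CCAA (r,kernel):
  [0] read 0x20 idx=12: raw=0x23007 flags P=1 W=1 U=1 S=0
  [1] read 0x23 idx=12: raw=0x26007 flags P=1 W=1 U=1 S=0
  ✓ 0x26CAA  — 2 lookups
#1 VA=0x2603940 (r,kernel):
  [0] read 0x20 idx=19: raw=0x29007 flags P=1 W=1 U=1 S=0
  [1] read 0x29 idx=3: raw=0x2A007 flags P=1 W=1 U=1 S=0
  ✓ 0x2A940  — 2 lookups
#2 VA=0x1605608 (r,kernel):
  [0] read 0x20 idx=11: raw=0x2B007 flags P=1 W=1 U=1 S=0
  [1] read 0x2B idx=5: raw=0x2C007 flags P=1 W=1 U=1 S=0
  ✓ 0x2C608  — 2 lookups
#3 VA=0x3201C06 (r,kernel):
  [0] read 0x20 idx=25: raw=0x2D007 flags P=1 W=1 U=1 S=0
  [1] read 0x2D idx=1: raw=0x2F007 flags P=1 W=1 U=1 S=0
  ✓ 0x2FC06  — 2 lookups
#4 VA=0x216B93 (r,kernel):
  [0] read 0x20 idx=1: raw=0x31007 flags P=1 W=1 U=1 S=0
  [1] read 0x31 idx=22: raw=0x35007 flags P=1 W=1 U=1 S=0
  ✓ 0x35B93  — 2 lookups
#5 VA=0xC08BDA (r,kernel):
  [0] read 0x20 idx=6: raw=0x39007 flags P=1 W=1 U=1 S=0
  [1] read 0x39 idx=8: raw=0x3B007 flags P=1 W=1 U=1 S=0
  ✓ 0x3BBDA  — 2 lookups
#6 VA=0xE0B11E (r,kernel):
  [0] read 0x20 idx=7: raw=0x3F007 flags P=1 W=1 U=1 S=0
  [1] read 0x3F idx=11: raw=0x40007 flags P=1 W=1 U=1 S=0
  ✓ 0x4011E  — 2 lookups

Entries read for #1: 2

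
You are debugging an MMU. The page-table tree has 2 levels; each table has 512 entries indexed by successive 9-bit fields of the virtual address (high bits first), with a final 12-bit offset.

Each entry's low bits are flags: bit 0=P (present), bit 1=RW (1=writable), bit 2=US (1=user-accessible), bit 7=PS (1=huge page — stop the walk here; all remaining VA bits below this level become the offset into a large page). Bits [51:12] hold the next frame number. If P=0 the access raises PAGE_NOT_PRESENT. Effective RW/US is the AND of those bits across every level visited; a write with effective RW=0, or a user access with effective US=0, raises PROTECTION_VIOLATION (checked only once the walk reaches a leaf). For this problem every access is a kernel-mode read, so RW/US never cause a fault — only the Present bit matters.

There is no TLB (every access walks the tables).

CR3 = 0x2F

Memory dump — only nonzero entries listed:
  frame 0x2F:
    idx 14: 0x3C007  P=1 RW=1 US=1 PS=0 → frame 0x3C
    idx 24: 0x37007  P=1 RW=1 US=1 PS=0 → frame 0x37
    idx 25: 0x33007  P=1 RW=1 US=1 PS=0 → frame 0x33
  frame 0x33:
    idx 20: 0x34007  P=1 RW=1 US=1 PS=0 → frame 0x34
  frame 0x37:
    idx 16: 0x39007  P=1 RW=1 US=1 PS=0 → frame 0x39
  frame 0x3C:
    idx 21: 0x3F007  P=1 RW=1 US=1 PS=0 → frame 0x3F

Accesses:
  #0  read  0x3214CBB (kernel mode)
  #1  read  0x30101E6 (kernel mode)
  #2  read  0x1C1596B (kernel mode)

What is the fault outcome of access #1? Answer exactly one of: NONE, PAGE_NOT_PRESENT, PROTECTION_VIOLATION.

Walk each access:
#0 VA=0x3214CBB (r,kernel):
  L0: frame=0x2F idx=25 entry=0x33007 [P=1 RW=1 US=1 PS=0]
  L1: frame=0x33 idx=20 entry=0x34007 [P=1 RW=1 US=1 PS=0]
  → PA=0x34CBB  (2 entries read)
#1 VA=0x30101E6 (r,kernel):
  L0: frame=0x2F idx=24 entry=0x37007 [P=1 RW=1 US=1 PS=0]
  L1: frame=0x37 idx=16 entry=0x39007 [P=1 RW=1 US=1 PS=0]
  → PA=0x391E6  (2 entries read)
#2 VA=0x1C1596B (r,kernel):
  L0: frame=0x2F idx=14 entry=0x3C007 [P=1 RW=1 US=1 PS=0]
  L1: frame=0x3C idx=21 entry=0x3F007 [P=1 RW=1 US=1 PS=0]
  → PA=0x3F96B  (2 entries read)

Access #1 fault: NONE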